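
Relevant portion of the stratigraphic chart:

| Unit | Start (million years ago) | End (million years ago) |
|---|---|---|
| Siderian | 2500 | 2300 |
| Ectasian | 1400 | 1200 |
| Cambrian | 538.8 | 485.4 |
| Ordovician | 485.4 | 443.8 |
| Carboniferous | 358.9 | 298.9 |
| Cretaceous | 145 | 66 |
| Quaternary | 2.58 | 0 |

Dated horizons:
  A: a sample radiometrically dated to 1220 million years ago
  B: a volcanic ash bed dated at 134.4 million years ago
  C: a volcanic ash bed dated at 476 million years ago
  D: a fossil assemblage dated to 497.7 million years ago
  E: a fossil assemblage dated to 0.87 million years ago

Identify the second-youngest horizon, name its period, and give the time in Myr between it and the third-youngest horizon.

B, in the Cretaceous; 341.6 million years to C

Smaller Ma means younger, so youngest first: E 0.87 < B 134.4 < C 476 < D 497.7 < A 1220.
Counting 2 along gives B (134.4 Ma); the excerpt puts that inside the Cretaceous, 145–66 Ma.
Next in line is C (476 Ma), and 476 − 134.4 = 341.6 Myr.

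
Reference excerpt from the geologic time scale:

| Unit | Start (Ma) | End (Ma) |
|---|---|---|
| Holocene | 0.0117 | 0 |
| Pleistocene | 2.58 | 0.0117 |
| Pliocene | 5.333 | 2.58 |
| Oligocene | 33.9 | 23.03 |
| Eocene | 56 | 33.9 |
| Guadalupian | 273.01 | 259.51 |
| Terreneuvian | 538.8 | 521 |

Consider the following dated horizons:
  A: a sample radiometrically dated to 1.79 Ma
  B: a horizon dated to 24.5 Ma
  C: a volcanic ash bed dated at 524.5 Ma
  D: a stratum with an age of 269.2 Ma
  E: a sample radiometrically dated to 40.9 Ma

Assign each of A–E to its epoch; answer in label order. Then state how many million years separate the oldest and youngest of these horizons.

Match each age against the start–end ranges in the excerpt: A = 1.79 Ma → Pleistocene (2.58–0.0117); B = 24.5 Ma → Oligocene (33.9–23.03); C = 524.5 Ma → Terreneuvian (538.8–521); D = 269.2 Ma → Guadalupian (273.01–259.51); E = 40.9 Ma → Eocene (56–33.9).
The largest age is 524.5 Ma and the smallest is 1.79 Ma; their difference is 522.71 Myr.

A — Pleistocene; B — Oligocene; C — Terreneuvian; D — Guadalupian; E — Eocene; span 522.71 million years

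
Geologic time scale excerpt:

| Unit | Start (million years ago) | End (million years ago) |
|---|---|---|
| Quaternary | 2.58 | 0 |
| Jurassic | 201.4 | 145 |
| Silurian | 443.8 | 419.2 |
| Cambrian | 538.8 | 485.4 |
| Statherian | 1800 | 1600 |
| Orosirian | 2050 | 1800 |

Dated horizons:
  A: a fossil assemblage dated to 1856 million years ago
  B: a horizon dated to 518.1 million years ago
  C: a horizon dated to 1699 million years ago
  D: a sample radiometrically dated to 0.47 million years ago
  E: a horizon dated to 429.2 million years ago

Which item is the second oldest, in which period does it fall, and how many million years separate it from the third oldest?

C, in the Statherian; 1180.9 million years to B

Larger Ma means older, so oldest first: A 1856 > C 1699 > B 518.1 > E 429.2 > D 0.47.
Counting 2 along gives C (1699 Ma); the excerpt puts that inside the Statherian, 1800–1600 Ma.
Next in line is B (518.1 Ma), and 1699 − 518.1 = 1180.9 Myr.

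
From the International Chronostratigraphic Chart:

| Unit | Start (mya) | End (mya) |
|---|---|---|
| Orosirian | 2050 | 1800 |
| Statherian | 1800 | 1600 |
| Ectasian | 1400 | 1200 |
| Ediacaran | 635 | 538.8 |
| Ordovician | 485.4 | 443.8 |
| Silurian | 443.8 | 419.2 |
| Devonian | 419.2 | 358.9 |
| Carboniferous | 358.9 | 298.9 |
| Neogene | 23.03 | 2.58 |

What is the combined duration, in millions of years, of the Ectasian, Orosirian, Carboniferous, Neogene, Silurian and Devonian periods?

615.35 million years

Each duration: Ectasian = 200; Orosirian = 250; Carboniferous = 60; Neogene = 20.45; Silurian = 24.6; Devonian = 60.3.
Sum: 200 + 250 + 60 + 20.45 + 24.6 + 60.3 = 615.35 Myr.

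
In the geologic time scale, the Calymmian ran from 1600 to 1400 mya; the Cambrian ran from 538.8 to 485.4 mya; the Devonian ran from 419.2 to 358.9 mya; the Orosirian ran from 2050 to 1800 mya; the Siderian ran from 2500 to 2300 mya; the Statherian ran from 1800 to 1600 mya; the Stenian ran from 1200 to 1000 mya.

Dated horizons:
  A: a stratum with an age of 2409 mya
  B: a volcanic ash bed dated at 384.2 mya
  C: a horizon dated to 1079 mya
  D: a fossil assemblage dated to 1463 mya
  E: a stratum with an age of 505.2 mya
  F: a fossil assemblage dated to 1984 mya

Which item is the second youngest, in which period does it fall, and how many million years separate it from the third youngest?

E, in the Cambrian; 573.8 million years to C

Sorted youngest-first by Ma: B (384.2), E (505.2), C (1079), D (1463), F (1984), A (2409).
The second youngest is E at 505.2 Ma, which lies in 538.8–485.4 Ma: the Cambrian.
The third youngest is C at 1079 Ma; separation = |505.2 − 1079| = 573.8 Myr.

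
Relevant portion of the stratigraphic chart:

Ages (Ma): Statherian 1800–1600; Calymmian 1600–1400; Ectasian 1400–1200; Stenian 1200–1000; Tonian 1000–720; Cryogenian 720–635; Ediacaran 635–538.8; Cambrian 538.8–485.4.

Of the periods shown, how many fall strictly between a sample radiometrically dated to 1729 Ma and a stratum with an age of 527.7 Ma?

6

The older date is 1729 Ma and the younger is 527.7 Ma.
Periods with start < 1729 and end > 527.7 Ma: Calymmian (1600–1400), Ectasian (1400–1200), Stenian (1200–1000), Tonian (1000–720), Cryogenian (720–635), Ediacaran (635–538.8).
That is 6 complete periods.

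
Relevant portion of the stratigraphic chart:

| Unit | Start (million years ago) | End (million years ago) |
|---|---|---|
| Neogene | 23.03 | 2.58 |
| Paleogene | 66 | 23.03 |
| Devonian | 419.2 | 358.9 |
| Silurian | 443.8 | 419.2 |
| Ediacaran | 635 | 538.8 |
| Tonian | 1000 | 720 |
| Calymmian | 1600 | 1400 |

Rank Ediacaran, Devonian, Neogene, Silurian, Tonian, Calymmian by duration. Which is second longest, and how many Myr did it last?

Durations: Ediacaran 96.2; Devonian 60.3; Neogene 20.45; Silurian 24.6; Tonian 280; Calymmian 200 Myr.
Sorted longest-first: Tonian (280), Calymmian (200), Ediacaran (96.2), Devonian (60.3), Silurian (24.6), Neogene (20.45).
The second longest is Calymmian at 200 Myr.

Calymmian, 200 million years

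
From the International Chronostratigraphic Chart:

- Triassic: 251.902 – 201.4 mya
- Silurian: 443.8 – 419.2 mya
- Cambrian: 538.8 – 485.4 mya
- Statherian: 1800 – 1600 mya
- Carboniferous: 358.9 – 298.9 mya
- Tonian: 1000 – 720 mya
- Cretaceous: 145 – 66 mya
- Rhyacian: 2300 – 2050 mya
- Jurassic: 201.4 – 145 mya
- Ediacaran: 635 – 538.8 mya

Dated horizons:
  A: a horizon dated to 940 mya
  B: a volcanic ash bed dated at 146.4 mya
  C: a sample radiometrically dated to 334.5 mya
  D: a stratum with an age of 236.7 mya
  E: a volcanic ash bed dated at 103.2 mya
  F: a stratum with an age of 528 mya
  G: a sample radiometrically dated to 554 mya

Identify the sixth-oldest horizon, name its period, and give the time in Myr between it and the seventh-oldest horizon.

B, in the Jurassic; 43.2 million years to E

Larger Ma means older, so oldest first: A 940 > G 554 > F 528 > C 334.5 > D 236.7 > B 146.4 > E 103.2.
Counting 6 along gives B (146.4 Ma); the excerpt puts that inside the Jurassic, 201.4–145 Ma.
Next in line is E (103.2 Ma), and 146.4 − 103.2 = 43.2 Myr.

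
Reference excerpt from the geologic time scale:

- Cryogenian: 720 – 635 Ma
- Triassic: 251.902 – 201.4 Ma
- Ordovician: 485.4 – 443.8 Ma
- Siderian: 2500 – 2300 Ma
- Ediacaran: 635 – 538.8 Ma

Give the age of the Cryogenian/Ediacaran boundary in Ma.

The Cryogenian ends and the Ediacaran begins at 635 Ma.

635 Ma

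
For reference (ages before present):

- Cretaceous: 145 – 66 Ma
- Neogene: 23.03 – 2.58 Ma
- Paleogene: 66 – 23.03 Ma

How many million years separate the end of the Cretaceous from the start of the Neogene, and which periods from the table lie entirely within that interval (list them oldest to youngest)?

The Cretaceous closes at 66 Ma and the Neogene opens at 23.03 Ma, so the interval is 66 − 23.03 = 42.97 Myr.
A period fits inside if it starts at or after 66 Ma and ends at or before 23.03 Ma; oldest first that gives Paleogene.

42.97 million years; Paleogene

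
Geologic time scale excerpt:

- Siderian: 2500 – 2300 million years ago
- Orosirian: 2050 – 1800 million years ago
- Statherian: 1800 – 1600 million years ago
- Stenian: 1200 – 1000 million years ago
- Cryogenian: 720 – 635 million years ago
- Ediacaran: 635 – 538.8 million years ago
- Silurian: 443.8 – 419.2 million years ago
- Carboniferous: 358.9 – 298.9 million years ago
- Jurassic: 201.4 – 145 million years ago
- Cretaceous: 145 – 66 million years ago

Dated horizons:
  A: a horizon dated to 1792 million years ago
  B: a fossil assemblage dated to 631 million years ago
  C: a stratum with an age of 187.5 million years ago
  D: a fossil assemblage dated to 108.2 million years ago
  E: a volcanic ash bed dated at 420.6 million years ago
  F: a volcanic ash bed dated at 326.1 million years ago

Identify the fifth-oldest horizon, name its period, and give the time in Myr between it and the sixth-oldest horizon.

Larger Ma means older, so oldest first: A 1792 > B 631 > E 420.6 > F 326.1 > C 187.5 > D 108.2.
Counting 5 along gives C (187.5 Ma); the excerpt puts that inside the Jurassic, 201.4–145 Ma.
Next in line is D (108.2 Ma), and 187.5 − 108.2 = 79.3 Myr.

C, in the Jurassic; 79.3 million years to D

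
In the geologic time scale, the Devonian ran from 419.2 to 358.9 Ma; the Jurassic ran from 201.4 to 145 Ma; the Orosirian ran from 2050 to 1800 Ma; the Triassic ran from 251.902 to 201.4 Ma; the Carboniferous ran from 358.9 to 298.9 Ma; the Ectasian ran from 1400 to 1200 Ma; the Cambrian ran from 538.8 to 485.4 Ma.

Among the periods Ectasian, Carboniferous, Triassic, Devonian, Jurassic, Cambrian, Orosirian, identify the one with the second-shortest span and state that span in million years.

Cambrian, 53.4 million years

Start − end for each: Ectasian 1400 − 1200 = 200; Carboniferous 358.9 − 298.9 = 60; Triassic 251.902 − 201.4 = 50.502; Devonian 419.2 − 358.9 = 60.3; Jurassic 201.4 − 145 = 56.4; Cambrian 538.8 − 485.4 = 53.4; Orosirian 2050 − 1800 = 250.
Ranking these from shortest: Triassic < Cambrian < Jurassic < Carboniferous < Devonian < Ectasian < Orosirian.
Position 2 in that ranking is Cambrian, which lasted 53.4 Myr.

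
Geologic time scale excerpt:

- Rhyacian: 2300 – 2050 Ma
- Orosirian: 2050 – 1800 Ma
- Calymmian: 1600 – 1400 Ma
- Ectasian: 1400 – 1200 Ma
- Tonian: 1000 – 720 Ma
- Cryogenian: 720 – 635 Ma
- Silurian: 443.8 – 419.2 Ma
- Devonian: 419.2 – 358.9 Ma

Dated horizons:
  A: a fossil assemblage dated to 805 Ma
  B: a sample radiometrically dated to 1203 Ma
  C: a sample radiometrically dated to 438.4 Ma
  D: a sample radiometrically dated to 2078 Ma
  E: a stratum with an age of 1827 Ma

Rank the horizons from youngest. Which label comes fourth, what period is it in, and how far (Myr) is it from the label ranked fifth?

Smaller Ma means younger, so youngest first: C 438.4 < A 805 < B 1203 < E 1827 < D 2078.
Counting 4 along gives E (1827 Ma); the excerpt puts that inside the Orosirian, 2050–1800 Ma.
Next in line is D (2078 Ma), and 2078 − 1827 = 251 Myr.

E, in the Orosirian; 251 million years to D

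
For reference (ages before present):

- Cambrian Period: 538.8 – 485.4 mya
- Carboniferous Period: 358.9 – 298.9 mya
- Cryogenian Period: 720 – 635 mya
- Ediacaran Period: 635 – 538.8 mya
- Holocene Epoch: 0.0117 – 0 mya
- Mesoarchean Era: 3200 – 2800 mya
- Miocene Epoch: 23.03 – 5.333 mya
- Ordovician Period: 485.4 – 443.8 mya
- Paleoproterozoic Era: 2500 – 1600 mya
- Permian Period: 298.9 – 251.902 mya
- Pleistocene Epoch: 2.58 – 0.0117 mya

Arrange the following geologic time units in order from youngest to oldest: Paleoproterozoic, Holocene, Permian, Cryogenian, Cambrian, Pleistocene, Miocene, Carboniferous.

Holocene, Pleistocene, Miocene, Permian, Carboniferous, Cambrian, Cryogenian, Paleoproterozoic

Sorting by start age (ascending Ma, since larger Ma = older): Holocene start 0.0117, Pleistocene start 2.58, Miocene start 23.03, Permian start 298.9, Carboniferous start 358.9, Cambrian start 538.8, Cryogenian start 720, Paleoproterozoic start 2500.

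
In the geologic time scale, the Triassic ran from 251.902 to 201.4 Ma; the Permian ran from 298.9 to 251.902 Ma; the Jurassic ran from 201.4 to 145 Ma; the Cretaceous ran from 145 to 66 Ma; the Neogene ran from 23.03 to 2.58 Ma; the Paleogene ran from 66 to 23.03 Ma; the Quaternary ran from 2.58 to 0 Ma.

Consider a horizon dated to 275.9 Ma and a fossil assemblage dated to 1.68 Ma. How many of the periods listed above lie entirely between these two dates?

275.9 Ma sits inside the Permian (298.9–251.902) and 1.68 Ma inside the Quaternary (2.58–0); neither of those is wholly between the two dates.
The listed periods lying completely between them are Triassic, Jurassic, Cretaceous, Paleogene, Neogene — 5 in all.

5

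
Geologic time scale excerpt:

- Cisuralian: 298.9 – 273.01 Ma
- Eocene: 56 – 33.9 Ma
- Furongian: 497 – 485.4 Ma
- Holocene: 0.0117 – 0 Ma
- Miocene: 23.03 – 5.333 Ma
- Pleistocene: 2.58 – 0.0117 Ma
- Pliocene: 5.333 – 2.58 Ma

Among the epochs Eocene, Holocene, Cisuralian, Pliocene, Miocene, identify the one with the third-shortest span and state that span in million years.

Start − end for each: Eocene 56 − 33.9 = 22.1; Holocene 0.0117 − 0 = 0.0117; Cisuralian 298.9 − 273.01 = 25.89; Pliocene 5.333 − 2.58 = 2.753; Miocene 23.03 − 5.333 = 17.697.
Ranking these from shortest: Holocene < Pliocene < Miocene < Eocene < Cisuralian.
Position 3 in that ranking is Miocene, which lasted 17.697 Myr.

Miocene, 17.697 million years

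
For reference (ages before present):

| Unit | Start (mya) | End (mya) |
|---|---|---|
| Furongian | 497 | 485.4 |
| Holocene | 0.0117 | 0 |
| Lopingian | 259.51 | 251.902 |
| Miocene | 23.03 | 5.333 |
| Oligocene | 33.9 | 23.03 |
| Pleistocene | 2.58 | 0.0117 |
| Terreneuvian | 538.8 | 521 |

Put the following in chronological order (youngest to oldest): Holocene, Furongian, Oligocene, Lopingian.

Holocene, Oligocene, Lopingian, Furongian

The oldest of these is Furongian (starts 497 Ma) and the youngest is Holocene (ends 0 Ma).
In between, by decreasing start age: Lopingian (259.51), Oligocene (33.9).
Listing youngest first means reversing that sequence.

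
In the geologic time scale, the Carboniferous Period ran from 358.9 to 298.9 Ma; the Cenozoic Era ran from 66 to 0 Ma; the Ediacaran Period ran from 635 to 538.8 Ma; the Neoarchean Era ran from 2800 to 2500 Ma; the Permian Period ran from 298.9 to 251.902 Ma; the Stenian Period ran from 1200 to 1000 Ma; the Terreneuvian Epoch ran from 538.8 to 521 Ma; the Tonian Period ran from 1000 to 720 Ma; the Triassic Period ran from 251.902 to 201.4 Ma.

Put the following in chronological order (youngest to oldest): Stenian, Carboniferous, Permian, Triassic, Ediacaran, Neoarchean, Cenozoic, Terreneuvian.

Cenozoic → Triassic → Permian → Carboniferous → Terreneuvian → Ediacaran → Stenian → Neoarchean

Sorting by start age (ascending Ma, since larger Ma = older): Cenozoic began 66, Triassic began 251.902, Permian began 298.9, Carboniferous began 358.9, Terreneuvian began 538.8, Ediacaran began 635, Stenian began 1200, Neoarchean began 2800.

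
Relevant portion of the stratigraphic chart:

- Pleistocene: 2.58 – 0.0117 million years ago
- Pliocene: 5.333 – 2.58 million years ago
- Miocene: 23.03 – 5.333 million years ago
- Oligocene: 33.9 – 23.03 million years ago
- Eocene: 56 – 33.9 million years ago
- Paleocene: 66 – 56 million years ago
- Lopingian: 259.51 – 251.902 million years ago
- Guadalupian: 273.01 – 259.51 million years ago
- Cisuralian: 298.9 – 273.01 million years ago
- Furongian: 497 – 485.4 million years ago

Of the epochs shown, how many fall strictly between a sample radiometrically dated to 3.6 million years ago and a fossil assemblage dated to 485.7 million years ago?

485.7 Ma sits inside the Furongian (497–485.4) and 3.6 Ma inside the Pliocene (5.333–2.58); neither of those is wholly between the two dates.
The listed epochs lying completely between them are Cisuralian, Guadalupian, Lopingian, Paleocene, Eocene, Oligocene, Miocene — 7 in all.

7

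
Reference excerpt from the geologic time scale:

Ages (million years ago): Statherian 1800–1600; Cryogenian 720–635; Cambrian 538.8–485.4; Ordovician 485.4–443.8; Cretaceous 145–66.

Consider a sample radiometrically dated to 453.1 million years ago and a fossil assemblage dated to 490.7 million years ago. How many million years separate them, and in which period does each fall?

Elapsed time: 490.7 − 453.1 = 37.6 Myr.
453.1 Ma lies within 485.4–443.8 Ma: Ordovician.
490.7 Ma lies within 538.8–485.4 Ma: Cambrian.

37.6 million years apart; the first in the Ordovician, the second in the Cambrian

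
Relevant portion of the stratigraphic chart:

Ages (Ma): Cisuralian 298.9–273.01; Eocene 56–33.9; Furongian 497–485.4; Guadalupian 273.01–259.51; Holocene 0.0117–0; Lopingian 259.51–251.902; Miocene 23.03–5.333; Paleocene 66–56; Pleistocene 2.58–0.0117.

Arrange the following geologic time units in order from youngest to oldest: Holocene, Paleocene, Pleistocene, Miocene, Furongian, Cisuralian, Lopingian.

Sorting by start age (ascending Ma, since larger Ma = older): Holocene began 0.0117, Pleistocene began 2.58, Miocene began 23.03, Paleocene began 66, Lopingian began 259.51, Cisuralian began 298.9, Furongian began 497.

Holocene, then Pleistocene, then Miocene, then Paleocene, then Lopingian, then Cisuralian, then Furongian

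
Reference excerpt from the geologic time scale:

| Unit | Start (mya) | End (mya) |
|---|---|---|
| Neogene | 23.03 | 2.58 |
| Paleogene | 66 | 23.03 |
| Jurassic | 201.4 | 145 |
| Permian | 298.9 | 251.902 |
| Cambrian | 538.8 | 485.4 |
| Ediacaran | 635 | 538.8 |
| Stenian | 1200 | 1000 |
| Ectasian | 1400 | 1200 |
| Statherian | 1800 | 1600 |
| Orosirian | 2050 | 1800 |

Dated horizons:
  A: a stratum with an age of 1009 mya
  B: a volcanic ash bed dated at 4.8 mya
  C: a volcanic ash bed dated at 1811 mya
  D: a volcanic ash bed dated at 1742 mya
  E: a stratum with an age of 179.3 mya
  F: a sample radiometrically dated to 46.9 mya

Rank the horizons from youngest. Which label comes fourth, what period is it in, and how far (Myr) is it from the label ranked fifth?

A, in the Stenian; 733 million years to D

Sorted youngest-first by Ma: B (4.8), F (46.9), E (179.3), A (1009), D (1742), C (1811).
The fourth youngest is A at 1009 Ma, which lies in 1200–1000 Ma: the Stenian.
The fifth youngest is D at 1742 Ma; separation = |1009 − 1742| = 733 Myr.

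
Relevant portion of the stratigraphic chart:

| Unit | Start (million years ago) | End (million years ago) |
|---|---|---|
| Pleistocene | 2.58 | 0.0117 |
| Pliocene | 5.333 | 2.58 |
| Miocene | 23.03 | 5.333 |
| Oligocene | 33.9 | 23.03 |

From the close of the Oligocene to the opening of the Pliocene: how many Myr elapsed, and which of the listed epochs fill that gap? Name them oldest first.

17.697 million years; Miocene

End of Oligocene = 23.03 Ma; start of Pliocene = 5.333 Ma.
Gap = 23.03 − 5.333 = 17.697 Myr.
Epochs wholly inside 23.03–5.333 Ma: Miocene (23.03–5.333).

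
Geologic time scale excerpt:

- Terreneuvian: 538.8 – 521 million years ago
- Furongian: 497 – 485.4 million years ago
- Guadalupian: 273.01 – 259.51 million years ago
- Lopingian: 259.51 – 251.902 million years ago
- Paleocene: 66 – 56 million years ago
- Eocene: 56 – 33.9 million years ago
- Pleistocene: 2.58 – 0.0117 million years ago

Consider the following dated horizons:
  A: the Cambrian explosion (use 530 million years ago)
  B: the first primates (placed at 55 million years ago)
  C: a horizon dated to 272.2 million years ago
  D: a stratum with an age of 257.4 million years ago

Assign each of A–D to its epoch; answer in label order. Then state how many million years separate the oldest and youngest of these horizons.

A — Terreneuvian; B — Eocene; C — Guadalupian; D — Lopingian; span 475 million years

Match each age against the start–end ranges in the excerpt: A = 530 Ma → Terreneuvian (538.8–521); B = 55 Ma → Eocene (56–33.9); C = 272.2 Ma → Guadalupian (273.01–259.51); D = 257.4 Ma → Lopingian (259.51–251.902).
The largest age is 530 Ma and the smallest is 55 Ma; their difference is 475 Myr.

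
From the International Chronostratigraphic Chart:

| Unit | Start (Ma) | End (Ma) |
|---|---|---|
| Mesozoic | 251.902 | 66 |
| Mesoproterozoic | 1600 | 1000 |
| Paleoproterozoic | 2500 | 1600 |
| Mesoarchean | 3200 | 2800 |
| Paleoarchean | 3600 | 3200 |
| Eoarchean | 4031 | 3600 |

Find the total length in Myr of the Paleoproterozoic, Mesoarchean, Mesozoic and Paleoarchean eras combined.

1885.902 million years

Duration is start − end for each: (2500 − 1600) + (3200 − 2800) + (251.902 − 66) + (3600 − 3200).
That is 900 + 400 + 185.902 + 400, which totals 1885.902 million years.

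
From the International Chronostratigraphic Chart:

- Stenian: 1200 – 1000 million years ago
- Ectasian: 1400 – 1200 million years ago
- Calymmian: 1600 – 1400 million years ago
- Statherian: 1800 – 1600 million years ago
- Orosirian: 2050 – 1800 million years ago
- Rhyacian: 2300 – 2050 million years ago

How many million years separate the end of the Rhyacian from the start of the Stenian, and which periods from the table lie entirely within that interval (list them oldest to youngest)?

850 million years; Orosirian, Statherian, Calymmian, Ectasian

End of Rhyacian = 2050 Ma; start of Stenian = 1200 Ma.
Gap = 2050 − 1200 = 850 Myr.
Periods wholly inside 2050–1200 Ma: Orosirian (2050–1800), Statherian (1800–1600), Calymmian (1600–1400), Ectasian (1400–1200).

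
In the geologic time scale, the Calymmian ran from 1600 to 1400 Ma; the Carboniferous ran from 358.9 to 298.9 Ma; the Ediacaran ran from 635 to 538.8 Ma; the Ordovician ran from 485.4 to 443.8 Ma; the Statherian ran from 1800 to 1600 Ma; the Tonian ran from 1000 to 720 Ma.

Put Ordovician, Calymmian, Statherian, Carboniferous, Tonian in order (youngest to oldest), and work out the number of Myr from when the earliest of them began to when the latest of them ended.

From the excerpt: Ordovician 485.4–443.8; Calymmian 1600–1400; Statherian 1800–1600; Carboniferous 358.9–298.9; Tonian 1000–720 (Ma).
Larger Ma is earlier, so the oldest is Statherian and the youngest is Carboniferous; youngest to oldest: Carboniferous, Ordovician, Tonian, Calymmian, Statherian.
Oldest start 1800 minus youngest end 298.9 gives 1501.1 Myr overall.

Carboniferous → Ordovician → Tonian → Calymmian → Statherian; total span 1501.1 Myr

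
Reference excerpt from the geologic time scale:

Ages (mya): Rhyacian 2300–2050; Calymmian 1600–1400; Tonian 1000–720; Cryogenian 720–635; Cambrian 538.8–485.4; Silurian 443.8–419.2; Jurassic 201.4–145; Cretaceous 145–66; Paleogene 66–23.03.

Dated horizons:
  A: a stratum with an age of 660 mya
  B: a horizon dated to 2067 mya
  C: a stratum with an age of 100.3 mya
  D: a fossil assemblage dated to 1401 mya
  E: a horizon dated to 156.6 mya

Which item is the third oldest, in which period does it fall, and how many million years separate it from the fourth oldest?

A, in the Cryogenian; 503.4 million years to E

Sorted oldest-first by Ma: B (2067), D (1401), A (660), E (156.6), C (100.3).
The third oldest is A at 660 Ma, which lies in 720–635 Ma: the Cryogenian.
The fourth oldest is E at 156.6 Ma; separation = |660 − 156.6| = 503.4 Myr.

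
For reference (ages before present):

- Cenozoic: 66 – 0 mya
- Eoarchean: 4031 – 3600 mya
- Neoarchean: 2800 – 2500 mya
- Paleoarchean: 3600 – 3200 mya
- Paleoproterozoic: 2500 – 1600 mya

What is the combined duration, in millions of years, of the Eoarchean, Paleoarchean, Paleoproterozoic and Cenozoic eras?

1797 million years

Each duration: Eoarchean = 431; Paleoarchean = 400; Paleoproterozoic = 900; Cenozoic = 66.
Sum: 431 + 400 + 900 + 66 = 1797 Myr.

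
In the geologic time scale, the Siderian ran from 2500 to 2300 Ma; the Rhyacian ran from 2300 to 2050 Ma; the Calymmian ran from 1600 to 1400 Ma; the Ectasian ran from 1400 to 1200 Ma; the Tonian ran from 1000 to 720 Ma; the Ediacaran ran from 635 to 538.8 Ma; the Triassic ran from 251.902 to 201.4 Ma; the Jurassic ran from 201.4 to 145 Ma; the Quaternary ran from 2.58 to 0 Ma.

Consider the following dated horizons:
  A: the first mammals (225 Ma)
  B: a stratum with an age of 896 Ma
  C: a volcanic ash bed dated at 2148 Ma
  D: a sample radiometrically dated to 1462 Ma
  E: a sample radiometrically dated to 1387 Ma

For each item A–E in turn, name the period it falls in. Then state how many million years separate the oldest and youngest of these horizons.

A — Triassic; B — Tonian; C — Rhyacian; D — Calymmian; E — Ectasian; span 1923 million years

A: 225 Ma lies in 251.902–201.4 Ma, so Triassic.
B: 896 Ma lies in 1000–720 Ma, so Tonian.
C: 2148 Ma lies in 2300–2050 Ma, so Rhyacian.
D: 1462 Ma lies in 1600–1400 Ma, so Calymmian.
E: 1387 Ma lies in 1400–1200 Ma, so Ectasian.
Oldest = 2148 Ma, youngest = 225 Ma → span 1923 Myr.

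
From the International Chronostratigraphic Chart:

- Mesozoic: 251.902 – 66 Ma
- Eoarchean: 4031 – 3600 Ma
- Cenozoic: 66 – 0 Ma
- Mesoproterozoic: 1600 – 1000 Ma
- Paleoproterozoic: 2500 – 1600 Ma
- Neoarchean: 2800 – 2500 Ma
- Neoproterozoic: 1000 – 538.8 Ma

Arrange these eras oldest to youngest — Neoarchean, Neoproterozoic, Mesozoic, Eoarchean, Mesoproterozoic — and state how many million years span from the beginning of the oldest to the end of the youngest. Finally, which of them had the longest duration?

Eoarchean → Neoarchean → Mesoproterozoic → Neoproterozoic → Mesozoic; total span 3965 Myr; longest is Mesoproterozoic

Start ages (Ma): Eoarchean 4031, Neoarchean 2800, Mesoproterozoic 1600, Neoproterozoic 1000, Mesozoic 251.902.
Ordered oldest to youngest: Eoarchean, Neoarchean, Mesoproterozoic, Neoproterozoic, Mesozoic.
Span = 4031 − 66 = 3965 Myr.
Durations: Neoproterozoic 461.2, Mesozoic 185.902, Eoarchean 431, Neoarchean 300, Mesoproterozoic 600 → longest is Mesoproterozoic (600 Myr).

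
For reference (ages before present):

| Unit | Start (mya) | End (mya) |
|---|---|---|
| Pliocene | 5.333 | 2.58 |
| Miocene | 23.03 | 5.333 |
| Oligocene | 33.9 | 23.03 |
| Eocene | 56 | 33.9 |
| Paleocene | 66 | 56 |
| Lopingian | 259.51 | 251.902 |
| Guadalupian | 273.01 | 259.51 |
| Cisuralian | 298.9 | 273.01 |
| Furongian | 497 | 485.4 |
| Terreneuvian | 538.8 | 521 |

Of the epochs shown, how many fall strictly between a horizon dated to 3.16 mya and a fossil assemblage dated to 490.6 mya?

The older date is 490.6 Ma and the younger is 3.16 Ma.
Epochs with start < 490.6 and end > 3.16 Ma: Cisuralian (298.9–273.01), Guadalupian (273.01–259.51), Lopingian (259.51–251.902), Paleocene (66–56), Eocene (56–33.9), Oligocene (33.9–23.03), Miocene (23.03–5.333).
That is 7 complete epochs.

7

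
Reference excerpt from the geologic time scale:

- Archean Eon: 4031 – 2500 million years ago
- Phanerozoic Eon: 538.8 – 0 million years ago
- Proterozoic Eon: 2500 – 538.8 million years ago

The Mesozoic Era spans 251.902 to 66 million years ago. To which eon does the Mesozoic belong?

The Mesozoic (251.902–66 Ma) lies entirely within 538.8–0 Ma, the Phanerozoic Eon.

Phanerozoic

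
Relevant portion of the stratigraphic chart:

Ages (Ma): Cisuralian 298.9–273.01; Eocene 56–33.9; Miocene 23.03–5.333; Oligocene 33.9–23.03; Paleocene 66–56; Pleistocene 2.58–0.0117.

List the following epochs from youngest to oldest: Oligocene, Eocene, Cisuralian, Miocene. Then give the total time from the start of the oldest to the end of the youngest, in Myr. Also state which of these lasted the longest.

From the excerpt: Oligocene 33.9–23.03; Eocene 56–33.9; Cisuralian 298.9–273.01; Miocene 23.03–5.333 (Ma).
Larger Ma is earlier, so the oldest is Cisuralian and the youngest is Miocene; youngest to oldest: Miocene, Oligocene, Eocene, Cisuralian.
Oldest start 298.9 minus youngest end 5.333 gives 293.567 Myr overall.
Individual lengths (start − end): Miocene 17.697; Oligocene 10.87; Cisuralian 25.89; Eocene 22.1. The largest is Cisuralian at 25.89 Myr.

Miocene, Oligocene, Eocene, Cisuralian; total span 293.567 Myr; longest is Cisuralian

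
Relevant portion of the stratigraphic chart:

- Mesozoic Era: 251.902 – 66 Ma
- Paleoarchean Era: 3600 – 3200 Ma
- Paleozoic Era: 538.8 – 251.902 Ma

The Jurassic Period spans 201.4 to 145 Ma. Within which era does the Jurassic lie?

The Jurassic (201.4–145 Ma) lies entirely within 251.902–66 Ma, the Mesozoic Era.

Mesozoic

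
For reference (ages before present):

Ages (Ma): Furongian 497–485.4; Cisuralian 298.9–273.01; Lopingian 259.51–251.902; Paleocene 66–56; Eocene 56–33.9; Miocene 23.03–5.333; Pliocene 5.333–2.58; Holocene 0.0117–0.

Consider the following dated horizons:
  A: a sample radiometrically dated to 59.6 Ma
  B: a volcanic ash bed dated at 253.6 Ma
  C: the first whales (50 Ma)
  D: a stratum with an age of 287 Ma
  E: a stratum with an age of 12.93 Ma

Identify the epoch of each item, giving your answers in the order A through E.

A — Paleocene; B — Lopingian; C — Eocene; D — Cisuralian; E — Miocene

A: 59.6 Ma lies in 66–56 Ma, so Paleocene.
B: 253.6 Ma lies in 259.51–251.902 Ma, so Lopingian.
C: 50 Ma lies in 56–33.9 Ma, so Eocene.
D: 287 Ma lies in 298.9–273.01 Ma, so Cisuralian.
E: 12.93 Ma lies in 23.03–5.333 Ma, so Miocene.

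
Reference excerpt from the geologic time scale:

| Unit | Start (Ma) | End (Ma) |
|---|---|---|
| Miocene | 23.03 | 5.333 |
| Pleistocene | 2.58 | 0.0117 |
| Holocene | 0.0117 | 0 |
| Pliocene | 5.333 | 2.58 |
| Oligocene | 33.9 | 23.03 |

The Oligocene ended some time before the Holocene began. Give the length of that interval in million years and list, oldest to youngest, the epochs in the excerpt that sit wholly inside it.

23.0183 million years; Miocene, Pliocene, Pleistocene

End of Oligocene = 23.03 Ma; start of Holocene = 0.0117 Ma.
Gap = 23.03 − 0.0117 = 23.0183 Myr.
Epochs wholly inside 23.03–0.0117 Ma: Miocene (23.03–5.333), Pliocene (5.333–2.58), Pleistocene (2.58–0.0117).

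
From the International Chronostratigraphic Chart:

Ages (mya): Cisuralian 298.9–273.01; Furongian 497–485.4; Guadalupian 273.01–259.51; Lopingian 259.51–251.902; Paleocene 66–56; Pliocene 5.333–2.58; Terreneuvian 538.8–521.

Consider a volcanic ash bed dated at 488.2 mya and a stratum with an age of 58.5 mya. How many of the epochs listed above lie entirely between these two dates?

3

The older date is 488.2 Ma and the younger is 58.5 Ma.
Epochs with start < 488.2 and end > 58.5 Ma: Cisuralian (298.9–273.01), Guadalupian (273.01–259.51), Lopingian (259.51–251.902).
That is 3 complete epochs.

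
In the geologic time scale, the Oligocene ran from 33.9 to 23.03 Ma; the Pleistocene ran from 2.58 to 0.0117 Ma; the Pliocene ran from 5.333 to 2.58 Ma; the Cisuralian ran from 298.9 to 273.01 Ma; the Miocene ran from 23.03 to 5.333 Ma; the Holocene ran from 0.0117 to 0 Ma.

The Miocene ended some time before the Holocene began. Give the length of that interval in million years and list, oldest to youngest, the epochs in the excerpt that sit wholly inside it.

5.3213 million years; Pliocene, Pleistocene

The Miocene closes at 5.333 Ma and the Holocene opens at 0.0117 Ma, so the interval is 5.333 − 0.0117 = 5.3213 Myr.
An epoch fits inside if it starts at or after 5.333 Ma and ends at or before 0.0117 Ma; oldest first that gives Pliocene, Pleistocene.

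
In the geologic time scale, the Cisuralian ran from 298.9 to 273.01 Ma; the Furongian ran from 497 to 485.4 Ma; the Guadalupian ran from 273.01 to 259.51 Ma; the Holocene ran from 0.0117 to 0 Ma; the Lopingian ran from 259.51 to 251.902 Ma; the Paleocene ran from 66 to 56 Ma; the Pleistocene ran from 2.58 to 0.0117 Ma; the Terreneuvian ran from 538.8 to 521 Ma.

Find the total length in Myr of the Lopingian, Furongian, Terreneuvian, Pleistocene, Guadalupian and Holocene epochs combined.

53.088 million years

Duration is start − end for each: (259.51 − 251.902) + (497 − 485.4) + (538.8 − 521) + (2.58 − 0.0117) + (273.01 − 259.51) + (0.0117 − 0).
That is 7.608 + 11.6 + 17.8 + 2.5683 + 13.5 + 0.0117, which totals 53.088 million years.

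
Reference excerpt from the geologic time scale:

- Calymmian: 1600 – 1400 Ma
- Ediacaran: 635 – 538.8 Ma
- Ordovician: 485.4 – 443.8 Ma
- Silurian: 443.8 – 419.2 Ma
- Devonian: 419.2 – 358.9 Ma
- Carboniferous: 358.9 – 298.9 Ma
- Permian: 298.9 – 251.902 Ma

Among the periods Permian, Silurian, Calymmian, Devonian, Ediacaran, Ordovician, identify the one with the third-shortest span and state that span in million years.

Start − end for each: Permian 298.9 − 251.902 = 46.998; Silurian 443.8 − 419.2 = 24.6; Calymmian 1600 − 1400 = 200; Devonian 419.2 − 358.9 = 60.3; Ediacaran 635 − 538.8 = 96.2; Ordovician 485.4 − 443.8 = 41.6.
Ranking these from shortest: Silurian < Ordovician < Permian < Devonian < Ediacaran < Calymmian.
Position 3 in that ranking is Permian, which lasted 46.998 Myr.

Permian, 46.998 million years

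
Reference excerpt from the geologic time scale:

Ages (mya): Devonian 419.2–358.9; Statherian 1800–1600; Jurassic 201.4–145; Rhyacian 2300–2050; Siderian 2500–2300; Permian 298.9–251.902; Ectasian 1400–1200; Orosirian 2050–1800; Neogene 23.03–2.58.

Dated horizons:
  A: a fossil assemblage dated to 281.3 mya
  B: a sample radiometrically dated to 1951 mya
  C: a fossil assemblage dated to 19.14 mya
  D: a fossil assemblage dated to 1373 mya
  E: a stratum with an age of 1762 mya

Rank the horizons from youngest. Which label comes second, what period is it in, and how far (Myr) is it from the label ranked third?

A, in the Permian; 1091.7 million years to D

Smaller Ma means younger, so youngest first: C 19.14 < A 281.3 < D 1373 < E 1762 < B 1951.
Counting 2 along gives A (281.3 Ma); the excerpt puts that inside the Permian, 298.9–251.902 Ma.
Next in line is D (1373 Ma), and 1373 − 281.3 = 1091.7 Myr.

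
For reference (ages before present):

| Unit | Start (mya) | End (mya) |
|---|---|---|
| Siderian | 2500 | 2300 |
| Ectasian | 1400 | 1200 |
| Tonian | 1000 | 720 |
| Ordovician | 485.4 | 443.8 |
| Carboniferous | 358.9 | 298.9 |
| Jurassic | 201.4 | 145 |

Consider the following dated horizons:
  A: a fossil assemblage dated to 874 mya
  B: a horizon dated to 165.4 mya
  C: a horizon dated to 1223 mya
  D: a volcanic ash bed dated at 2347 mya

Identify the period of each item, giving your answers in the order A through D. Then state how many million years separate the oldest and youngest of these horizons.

A — Tonian; B — Jurassic; C — Ectasian; D — Siderian; span 2181.6 million years

A: 874 Ma lies in 1000–720 Ma, so Tonian.
B: 165.4 Ma lies in 201.4–145 Ma, so Jurassic.
C: 1223 Ma lies in 1400–1200 Ma, so Ectasian.
D: 2347 Ma lies in 2500–2300 Ma, so Siderian.
Oldest = 2347 Ma, youngest = 165.4 Ma → span 2181.6 Myr.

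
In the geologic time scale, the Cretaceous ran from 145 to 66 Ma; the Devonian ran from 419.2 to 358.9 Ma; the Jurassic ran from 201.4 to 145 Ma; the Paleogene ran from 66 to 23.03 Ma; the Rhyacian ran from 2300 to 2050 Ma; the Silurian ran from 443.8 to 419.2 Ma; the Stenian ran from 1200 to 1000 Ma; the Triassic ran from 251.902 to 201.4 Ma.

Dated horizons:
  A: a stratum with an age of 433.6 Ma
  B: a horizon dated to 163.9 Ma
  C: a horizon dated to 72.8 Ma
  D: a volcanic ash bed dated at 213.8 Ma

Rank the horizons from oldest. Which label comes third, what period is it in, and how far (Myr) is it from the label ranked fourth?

B, in the Jurassic; 91.1 million years to C

Larger Ma means older, so oldest first: A 433.6 > D 213.8 > B 163.9 > C 72.8.
Counting 3 along gives B (163.9 Ma); the excerpt puts that inside the Jurassic, 201.4–145 Ma.
Next in line is C (72.8 Ma), and 163.9 − 72.8 = 91.1 Myr.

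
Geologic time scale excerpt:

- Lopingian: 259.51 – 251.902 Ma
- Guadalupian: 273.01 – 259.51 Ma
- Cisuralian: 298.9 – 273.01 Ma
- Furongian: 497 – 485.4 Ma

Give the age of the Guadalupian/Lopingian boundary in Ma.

The Guadalupian ends and the Lopingian begins at 259.51 Ma.

259.51 Ma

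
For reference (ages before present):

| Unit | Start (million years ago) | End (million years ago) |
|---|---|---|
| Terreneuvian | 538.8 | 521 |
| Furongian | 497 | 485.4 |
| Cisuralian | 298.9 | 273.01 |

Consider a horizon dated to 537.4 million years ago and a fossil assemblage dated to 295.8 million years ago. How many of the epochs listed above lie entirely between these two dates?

1

The older date is 537.4 Ma and the younger is 295.8 Ma.
Epochs with start < 537.4 and end > 295.8 Ma: Furongian (497–485.4).
That is 1 complete epoch.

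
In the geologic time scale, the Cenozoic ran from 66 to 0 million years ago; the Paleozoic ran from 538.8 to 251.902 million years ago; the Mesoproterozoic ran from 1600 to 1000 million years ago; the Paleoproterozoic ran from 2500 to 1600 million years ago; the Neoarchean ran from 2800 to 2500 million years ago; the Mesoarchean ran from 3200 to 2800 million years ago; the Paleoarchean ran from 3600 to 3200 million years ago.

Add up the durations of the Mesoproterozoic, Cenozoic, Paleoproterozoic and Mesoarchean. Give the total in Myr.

Duration is start − end for each: (1600 − 1000) + (66 − 0) + (2500 − 1600) + (3200 − 2800).
That is 600 + 66 + 900 + 400, which totals 1966 million years.

1966 million years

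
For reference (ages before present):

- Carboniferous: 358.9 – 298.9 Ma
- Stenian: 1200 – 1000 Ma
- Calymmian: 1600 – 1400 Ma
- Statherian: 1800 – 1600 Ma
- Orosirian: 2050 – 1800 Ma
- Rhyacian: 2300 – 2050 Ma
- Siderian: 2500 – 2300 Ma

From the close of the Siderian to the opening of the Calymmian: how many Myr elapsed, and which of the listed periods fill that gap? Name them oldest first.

End of Siderian = 2300 Ma; start of Calymmian = 1600 Ma.
Gap = 2300 − 1600 = 700 Myr.
Periods wholly inside 2300–1600 Ma: Rhyacian (2300–2050), Orosirian (2050–1800), Statherian (1800–1600).

700 million years; Rhyacian, Orosirian, Statherian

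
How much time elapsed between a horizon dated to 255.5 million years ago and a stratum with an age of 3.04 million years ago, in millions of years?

255.5 − 3.04 = 252.46 million years.

252.46 million years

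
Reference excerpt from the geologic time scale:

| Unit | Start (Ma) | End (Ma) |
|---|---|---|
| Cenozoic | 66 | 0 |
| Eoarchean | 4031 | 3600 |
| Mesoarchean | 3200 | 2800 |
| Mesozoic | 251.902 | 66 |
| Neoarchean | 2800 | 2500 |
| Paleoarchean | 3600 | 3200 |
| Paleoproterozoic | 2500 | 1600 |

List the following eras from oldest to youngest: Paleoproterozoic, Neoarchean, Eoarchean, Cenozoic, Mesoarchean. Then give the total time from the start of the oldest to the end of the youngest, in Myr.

Start ages (Ma): Eoarchean 4031, Mesoarchean 3200, Neoarchean 2800, Paleoproterozoic 2500, Cenozoic 66.
Ordered oldest to youngest: Eoarchean, Mesoarchean, Neoarchean, Paleoproterozoic, Cenozoic.
Span = 4031 − 0 = 4031 Myr.

Eoarchean, Mesoarchean, Neoarchean, Paleoproterozoic, Cenozoic; total span 4031 Myr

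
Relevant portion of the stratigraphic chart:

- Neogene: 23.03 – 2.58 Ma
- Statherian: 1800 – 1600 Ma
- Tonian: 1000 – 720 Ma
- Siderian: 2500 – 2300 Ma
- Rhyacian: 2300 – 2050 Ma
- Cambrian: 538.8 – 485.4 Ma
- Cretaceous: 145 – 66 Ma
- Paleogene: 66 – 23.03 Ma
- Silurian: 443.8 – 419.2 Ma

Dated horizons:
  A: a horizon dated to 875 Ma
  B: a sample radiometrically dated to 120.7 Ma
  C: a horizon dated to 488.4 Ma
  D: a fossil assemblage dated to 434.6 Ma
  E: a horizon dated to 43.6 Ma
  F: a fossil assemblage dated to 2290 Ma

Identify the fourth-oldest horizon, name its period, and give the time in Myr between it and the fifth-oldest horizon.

Larger Ma means older, so oldest first: F 2290 > A 875 > C 488.4 > D 434.6 > B 120.7 > E 43.6.
Counting 4 along gives D (434.6 Ma); the excerpt puts that inside the Silurian, 443.8–419.2 Ma.
Next in line is B (120.7 Ma), and 434.6 − 120.7 = 313.9 Myr.

D, in the Silurian; 313.9 million years to B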